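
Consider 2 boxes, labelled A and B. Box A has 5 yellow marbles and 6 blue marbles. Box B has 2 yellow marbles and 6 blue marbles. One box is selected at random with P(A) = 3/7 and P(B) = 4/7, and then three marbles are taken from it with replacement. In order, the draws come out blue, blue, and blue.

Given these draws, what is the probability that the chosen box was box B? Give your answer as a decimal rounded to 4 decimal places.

Compute the likelihood of the observed sequence for each case: P(data | box A) = (6/11)(6/11)(6/11) = 0.16228; P(data | box B) = (6/8)(6/8)(6/8) = 0.42188.
Multiplying each by its prior: 3/7 · 0.16228 = 0.06955, 4/7 · 0.42188 = 0.24107; with total 0.31062.
Therefore the posterior P(box B | data) = (0.24107) / (0.31062) = 0.77609.

0.7761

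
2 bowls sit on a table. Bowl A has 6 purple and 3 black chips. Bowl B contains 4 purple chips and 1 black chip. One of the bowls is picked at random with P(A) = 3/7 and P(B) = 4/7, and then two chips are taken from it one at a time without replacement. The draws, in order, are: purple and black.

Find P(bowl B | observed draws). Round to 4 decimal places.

For each hypothesis, P(data | H) works out to: P(data | bowl A) = (6/9)(3/8) = 1/4; P(data | bowl B) = (4/5)(1/4) = 1/5.
Weighting by the prior gives 3/7 · 1/4 = 3/28, 4/7 · 1/5 = 4/35; summing to 31/140.
So P(bowl B | data) = (4/35) / (31/140) = 16/31.

0.5161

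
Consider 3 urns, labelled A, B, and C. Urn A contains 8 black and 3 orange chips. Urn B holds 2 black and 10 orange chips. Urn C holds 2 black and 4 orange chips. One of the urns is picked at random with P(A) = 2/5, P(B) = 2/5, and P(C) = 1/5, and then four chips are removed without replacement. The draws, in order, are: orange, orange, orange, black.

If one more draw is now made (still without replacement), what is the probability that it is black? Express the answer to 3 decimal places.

0.281

Under each hypothesis, the probability of the observed sequence is: P(data | urn A) = (3/11)(2/10)(1/9)(8/8) = 1/165; P(data | urn B) = (10/12)(9/11)(8/10)(2/9) = 4/33; P(data | urn C) = (4/6)(3/5)(2/4)(2/3) = 2/15.
The prior-weighted likelihoods are 2/5 · 1/165 = 2/825, 2/5 · 4/33 = 8/165, 1/5 · 2/15 = 2/75; these sum to 64/825.
Dividing through by the total gives posterior P(urn A | data) = 1/32, P(urn B | data) = 5/8, P(urn C | data) = 11/32.
Averaging over the posterior, P(black next | data) = (1)(1/32) + (1/8)(5/8) + (1/2)(11/32) = 9/32.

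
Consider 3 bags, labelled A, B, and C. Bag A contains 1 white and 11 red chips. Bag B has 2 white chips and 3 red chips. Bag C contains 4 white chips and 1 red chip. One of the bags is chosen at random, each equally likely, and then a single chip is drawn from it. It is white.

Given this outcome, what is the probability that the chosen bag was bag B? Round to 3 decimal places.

Under each hypothesis, the probability of this draw is: P(data | bag A) = (1/12) = 1/12; P(data | bag B) = (2/5) = 2/5; P(data | bag C) = (4/5) = 4/5.
Weighting by the prior gives 1/3 · 1/12 = 1/36, 1/3 · 2/5 = 2/15, 1/3 · 4/5 = 4/15; these sum to 77/180.
Hence P(bag B | data) = (2/15) / (77/180) = 24/77.

0.312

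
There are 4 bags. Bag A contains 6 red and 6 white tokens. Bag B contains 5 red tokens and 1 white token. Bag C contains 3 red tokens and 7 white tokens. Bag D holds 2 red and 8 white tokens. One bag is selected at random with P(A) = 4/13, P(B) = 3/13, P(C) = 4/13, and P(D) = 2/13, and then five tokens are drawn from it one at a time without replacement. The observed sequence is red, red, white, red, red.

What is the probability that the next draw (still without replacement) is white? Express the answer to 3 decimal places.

0.110

The likelihood of the observed sequence under each hypothesis: P(data | bag A) = (6/12)(5/11)(6/10)(4/9)(3/8) = 1/44; P(data | bag B) = (5/6)(4/5)(1/4)(3/3)(2/2) = 1/6; P(data | bag C) = (3/10)(2/9)(7/8)(1/7)(0/6) = 0; P(data | bag D) = (2/10)(1/9)(8/8)(0/7) = 0.
The prior-weighted likelihoods are 4/13 · 1/44 = 1/143, 3/13 · 1/6 = 1/26, 4/13 · 0 = 0, 2/13 · 0 = 0; with total 1/22.
Normalising, the posterior is P(bag A | data) = 2/13, P(bag B | data) = 11/13, P(bag C | data) = 0, P(bag D | data) = 0.
Averaging over the posterior, P(white next | data) = (5/7)(2/13) + (0)(11/13) = 10/91.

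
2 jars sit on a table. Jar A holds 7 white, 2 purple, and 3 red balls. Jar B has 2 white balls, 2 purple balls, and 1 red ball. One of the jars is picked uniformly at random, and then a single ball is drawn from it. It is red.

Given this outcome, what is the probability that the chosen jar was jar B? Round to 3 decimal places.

0.444

Compute the likelihood of this draw for each case: P(data | jar A) = (3/12) = 1/4; P(data | jar B) = (1/5) = 1/5.
Weighting by the prior gives 1/2 · 1/4 = 1/8, 1/2 · 1/5 = 1/10; summing to 9/40.
Therefore the posterior P(jar B | data) = (1/10) / (9/40) = 4/9.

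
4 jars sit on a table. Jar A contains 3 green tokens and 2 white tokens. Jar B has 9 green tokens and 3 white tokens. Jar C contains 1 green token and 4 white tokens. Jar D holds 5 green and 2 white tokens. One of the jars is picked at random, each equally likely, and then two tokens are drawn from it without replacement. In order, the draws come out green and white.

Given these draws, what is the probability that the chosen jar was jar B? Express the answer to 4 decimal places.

0.2170

The likelihood of the observed sequence under each hypothesis: P(data | jar A) = (3/5)(2/4) = 0.3; P(data | jar B) = (9/12)(3/11) = 0.20455; P(data | jar C) = (1/5)(4/4) = 0.2; P(data | jar D) = (5/7)(2/6) = 0.2381.
Weighting by the prior gives 1/4 · 0.3 = 0.075, 1/4 · 0.20455 = 0.051136, 1/4 · 0.2 = 0.05, 1/4 · 0.2381 = 0.059524; summing to 0.23566.
Therefore the posterior P(jar B | data) = (0.051136) / (0.23566) = 0.21699.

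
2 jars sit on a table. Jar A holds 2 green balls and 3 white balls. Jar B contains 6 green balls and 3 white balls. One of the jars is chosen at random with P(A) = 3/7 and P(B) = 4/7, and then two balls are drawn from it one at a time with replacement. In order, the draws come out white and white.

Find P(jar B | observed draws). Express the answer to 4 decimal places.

0.2915

For each hypothesis, P(data | H) works out to: P(data | jar A) = (3/5)(3/5) = 9/25; P(data | jar B) = (3/9)(3/9) = 1/9.
Weighting by the prior gives 3/7 · 9/25 = 27/175, 4/7 · 1/9 = 4/63; these sum to 49/225.
So P(jar B | data) = (4/63) / (49/225) = 100/343.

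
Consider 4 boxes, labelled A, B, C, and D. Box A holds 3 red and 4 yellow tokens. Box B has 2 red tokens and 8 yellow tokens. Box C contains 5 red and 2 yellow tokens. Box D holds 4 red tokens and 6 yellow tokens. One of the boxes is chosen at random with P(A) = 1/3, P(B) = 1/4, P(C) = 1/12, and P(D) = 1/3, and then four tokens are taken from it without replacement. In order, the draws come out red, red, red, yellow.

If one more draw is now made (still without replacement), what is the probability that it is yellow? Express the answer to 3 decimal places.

0.692

For each hypothesis, P(data | H) works out to: P(data | box A) = (3/7)(2/6)(1/5)(4/4) = 1/35; P(data | box B) = (2/10)(1/9)(0/8) = 0; P(data | box C) = (5/7)(4/6)(3/5)(2/4) = 1/7; P(data | box D) = (4/10)(3/9)(2/8)(6/7) = 1/35.
The prior-weighted likelihoods are 1/3 · 1/35 = 1/105, 1/4 · 0 = 0, 1/12 · 1/7 = 1/84, 1/3 · 1/35 = 1/105; with total 13/420.
The posterior is then P(box A | data) = 4/13, P(box B | data) = 0, P(box C | data) = 5/13, P(box D | data) = 4/13.
Averaging over the posterior, P(yellow next | data) = (1)(4/13) + (1/3)(5/13) + (5/6)(4/13) = 9/13.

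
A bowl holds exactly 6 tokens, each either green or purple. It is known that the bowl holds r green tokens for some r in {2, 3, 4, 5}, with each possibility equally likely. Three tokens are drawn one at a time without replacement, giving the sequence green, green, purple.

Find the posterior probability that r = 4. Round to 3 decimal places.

0.343

For each hypothesis, P(data | H) works out to: P(data | r = 2) = (2/6)(1/5)(4/4) = 1/15; P(data | r = 3) = (3/6)(2/5)(3/4) = 3/20; P(data | r = 4) = (4/6)(3/5)(2/4) = 1/5; P(data | r = 5) = (5/6)(4/5)(1/4) = 1/6.
The prior-weighted likelihoods are 1/4 · 1/15 = 1/60, 1/4 · 3/20 = 3/80, 1/4 · 1/5 = 1/20, 1/4 · 1/6 = 1/24; these sum to 7/48.
Hence P(r = 4 | data) = (1/20) / (7/48) = 12/35.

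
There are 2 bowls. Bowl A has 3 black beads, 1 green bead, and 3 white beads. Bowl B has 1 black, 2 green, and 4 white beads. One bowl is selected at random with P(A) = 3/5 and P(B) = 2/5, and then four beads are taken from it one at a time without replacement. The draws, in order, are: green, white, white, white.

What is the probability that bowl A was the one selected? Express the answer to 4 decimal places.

Under each hypothesis, the probability of the observed sequence is: P(data | bowl A) = (1/7)(3/6)(2/5)(1/4) = 1/140; P(data | bowl B) = (2/7)(4/6)(3/5)(2/4) = 2/35.
The prior-weighted likelihoods are 3/5 · 1/140 = 3/700, 2/5 · 2/35 = 4/175; summing to 19/700.
Hence P(bowl A | data) = (3/700) / (19/700) = 3/19.

0.1579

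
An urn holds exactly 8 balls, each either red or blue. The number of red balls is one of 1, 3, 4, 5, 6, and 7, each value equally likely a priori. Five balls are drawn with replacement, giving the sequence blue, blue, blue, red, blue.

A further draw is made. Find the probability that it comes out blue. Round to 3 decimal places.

0.682

For each hypothesis, P(data | H) works out to: P(data | r = 1) = (7/8)(7/8)(7/8)(1/8)(7/8) = 0.073273; P(data | r = 3) = (5/8)(5/8)(5/8)(3/8)(5/8) = 0.05722; P(data | r = 4) = (4/8)(4/8)(4/8)(4/8)(4/8) = 0.03125; P(data | r = 5) = (3/8)(3/8)(3/8)(5/8)(3/8) = 0.01236; P(data | r = 6) = (2/8)(2/8)(2/8)(6/8)(2/8) = 0.0029297; P(data | r = 7) = (1/8)(1/8)(1/8)(7/8)(1/8) = 0.00021362.
The prior-weighted likelihoods are 1/6 · 0.073273 = 0.012212, 1/6 · 0.05722 = 0.0095367, 1/6 · 0.03125 = 0.0052083, 1/6 · 0.01236 = 0.0020599, 1/6 · 0.0029297 = 0.00048828, 1/6 · 0.00021362 = 3.5604e-05; these sum to 0.029541.
Normalising, the posterior is P(r = 1 | data) = 0.4134, P(r = 3 | data) = 0.32283, P(r = 4 | data) = 0.17631, P(r = 5 | data) = 0.069731, P(r = 6 | data) = 0.016529, P(r = 7 | data) = 0.0012052.
So P(blue next | data) = Σ P(blue next | H) P(H | data) = (7/8)(0.4134) + (5/8)(0.32283) + (1/2)(0.17631) + (3/8)(0.069731) + (1/4)(0.016529) + (1/8)(0.0012052) = 0.68208.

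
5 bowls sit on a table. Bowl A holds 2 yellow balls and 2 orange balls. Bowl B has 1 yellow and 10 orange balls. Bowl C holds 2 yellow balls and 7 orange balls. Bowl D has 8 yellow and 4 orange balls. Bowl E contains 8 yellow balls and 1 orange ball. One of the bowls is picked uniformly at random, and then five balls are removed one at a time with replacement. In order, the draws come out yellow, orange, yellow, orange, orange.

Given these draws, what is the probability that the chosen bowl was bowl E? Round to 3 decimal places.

The likelihood of the observed sequence under each hypothesis: P(data | bowl A) = (2/4)(2/4)(2/4)(2/4)(2/4) = 0.03125; P(data | bowl B) = (1/11)(10/11)(1/11)(10/11)(10/11) = 0.0062092; P(data | bowl C) = (2/9)(7/9)(2/9)(7/9)(7/9) = 0.023235; P(data | bowl D) = (8/12)(4/12)(8/12)(4/12)(4/12) = 0.016461; P(data | bowl E) = (8/9)(1/9)(8/9)(1/9)(1/9) = 0.0010838.
Multiplying each by its prior: 1/5 · 0.03125 = 0.00625, 1/5 · 0.0062092 = 0.0012418, 1/5 · 0.023235 = 0.004647, 1/5 · 0.016461 = 0.0032922, 1/5 · 0.0010838 = 0.00021677; summing to 0.015648.
Therefore the posterior P(bowl E | data) = (0.00021677) / (0.015648) = 0.013853.

0.014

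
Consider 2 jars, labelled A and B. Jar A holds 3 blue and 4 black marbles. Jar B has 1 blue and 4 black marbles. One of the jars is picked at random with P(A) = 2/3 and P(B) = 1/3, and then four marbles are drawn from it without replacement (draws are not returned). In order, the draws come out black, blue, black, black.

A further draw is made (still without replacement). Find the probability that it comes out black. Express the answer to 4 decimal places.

Compute the likelihood of the observed sequence for each case: P(data | jar A) = (4/7)(3/6)(3/5)(2/4) = 3/35; P(data | jar B) = (4/5)(1/4)(3/3)(2/2) = 1/5.
Weighting by the prior gives 2/3 · 3/35 = 2/35, 1/3 · 1/5 = 1/15; summing to 13/105.
The posterior is then P(jar A | data) = 6/13, P(jar B | data) = 7/13.
Averaging over the posterior, P(black next | data) = (1/3)(6/13) + (1)(7/13) = 9/13.

0.6923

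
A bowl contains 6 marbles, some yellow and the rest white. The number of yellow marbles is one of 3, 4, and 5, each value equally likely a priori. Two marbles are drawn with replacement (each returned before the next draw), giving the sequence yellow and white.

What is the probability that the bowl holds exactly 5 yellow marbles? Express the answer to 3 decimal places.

0.227

Compute the likelihood of the observed sequence for each case: P(data | r = 3) = (3/6)(3/6) = 1/4; P(data | r = 4) = (4/6)(2/6) = 2/9; P(data | r = 5) = (5/6)(1/6) = 5/36.
Weighting by the prior gives 1/3 · 1/4 = 1/12, 1/3 · 2/9 = 2/27, 1/3 · 5/36 = 5/108; summing to 11/54.
By Bayes' rule, P(r = 5 | data) = (5/108) / (11/54) = 5/22.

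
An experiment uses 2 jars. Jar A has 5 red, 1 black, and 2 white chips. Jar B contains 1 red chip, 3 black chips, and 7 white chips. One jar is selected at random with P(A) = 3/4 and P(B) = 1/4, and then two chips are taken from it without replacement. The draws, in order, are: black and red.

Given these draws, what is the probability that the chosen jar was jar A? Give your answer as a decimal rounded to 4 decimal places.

The likelihood of the observed sequence under each hypothesis: P(data | jar A) = (1/8)(5/7) = 0.089286; P(data | jar B) = (3/11)(1/10) = 0.027273.
Weighting by the prior gives 3/4 · 0.089286 = 0.066964, 1/4 · 0.027273 = 0.0068182; summing to 0.073782.
So P(jar A | data) = (0.066964) / (0.073782) = 0.90759.

0.9076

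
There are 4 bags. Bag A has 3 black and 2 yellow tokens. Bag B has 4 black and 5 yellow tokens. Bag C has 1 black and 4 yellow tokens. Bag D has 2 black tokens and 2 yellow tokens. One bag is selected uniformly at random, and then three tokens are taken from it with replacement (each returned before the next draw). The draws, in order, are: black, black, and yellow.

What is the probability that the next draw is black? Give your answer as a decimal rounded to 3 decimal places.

Compute the likelihood of the observed sequence for each case: P(data | bag A) = (3/5)(3/5)(2/5) = 0.144; P(data | bag B) = (4/9)(4/9)(5/9) = 0.10974; P(data | bag C) = (1/5)(1/5)(4/5) = 0.032; P(data | bag D) = (2/4)(2/4)(2/4) = 0.125.
Weighting by the prior gives 1/4 · 0.144 = 0.036, 1/4 · 0.10974 = 0.027435, 1/4 · 0.032 = 0.008, 1/4 · 0.125 = 0.03125; these sum to 0.10268.
Dividing through by the total gives posterior P(bag A | data) = 0.35059, P(bag B | data) = 0.26718, P(bag C | data) = 0.077908, P(bag D | data) = 0.30433.
So P(black next | data) = Σ P(black next | H) P(H | data) = (3/5)(0.35059) + (4/9)(0.26718) + (1/5)(0.077908) + (1/2)(0.30433) = 0.49684.

0.497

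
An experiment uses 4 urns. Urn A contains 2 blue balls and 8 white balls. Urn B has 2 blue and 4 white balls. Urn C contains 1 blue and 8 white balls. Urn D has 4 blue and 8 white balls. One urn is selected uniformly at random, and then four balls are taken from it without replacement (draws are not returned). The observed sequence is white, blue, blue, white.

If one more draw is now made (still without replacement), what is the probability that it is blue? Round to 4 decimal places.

Under each hypothesis, the probability of the observed sequence is: P(data | urn A) = (8/10)(2/9)(1/8)(7/7) = 1/45; P(data | urn B) = (4/6)(2/5)(1/4)(3/3) = 1/15; P(data | urn C) = (8/9)(1/8)(0/7) = 0; P(data | urn D) = (8/12)(4/11)(3/10)(7/9) = 28/495.
The prior-weighted likelihoods are 1/4 · 1/45 = 1/180, 1/4 · 1/15 = 1/60, 1/4 · 0 = 0, 1/4 · 28/495 = 7/495; these sum to 2/55.
The posterior is then P(urn A | data) = 11/72, P(urn B | data) = 11/24, P(urn C | data) = 0, P(urn D | data) = 7/18.
So P(blue next | data) = Σ P(blue next | H) P(H | data) = (0)(11/72) + (0)(11/24) + (1/4)(7/18) = 7/72.

0.0972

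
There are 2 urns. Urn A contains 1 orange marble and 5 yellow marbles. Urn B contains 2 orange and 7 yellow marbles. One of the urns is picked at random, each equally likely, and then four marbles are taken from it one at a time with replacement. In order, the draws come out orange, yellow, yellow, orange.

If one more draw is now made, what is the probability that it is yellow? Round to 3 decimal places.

0.800

Under each hypothesis, the probability of the observed sequence is: P(data | urn A) = (1/6)(5/6)(5/6)(1/6) = 0.01929; P(data | urn B) = (2/9)(7/9)(7/9)(2/9) = 0.029873.
The prior-weighted likelihoods are 1/2 · 0.01929 = 0.0096451, 1/2 · 0.029873 = 0.014937; with total 0.024582.
Dividing through by the total gives posterior P(urn A | data) = 0.39237, P(urn B | data) = 0.60763.
Averaging over the posterior, P(yellow next | data) = (5/6)(0.39237) + (7/9)(0.60763) = 0.79958.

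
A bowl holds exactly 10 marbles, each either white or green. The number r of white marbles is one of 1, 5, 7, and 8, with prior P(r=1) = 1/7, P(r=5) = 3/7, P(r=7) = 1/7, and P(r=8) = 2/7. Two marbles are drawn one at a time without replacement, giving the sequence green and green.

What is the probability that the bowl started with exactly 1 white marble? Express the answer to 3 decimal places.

0.507

Compute the likelihood of the observed sequence for each case: P(data | r = 1) = (9/10)(8/9) = 4/5; P(data | r = 5) = (5/10)(4/9) = 2/9; P(data | r = 7) = (3/10)(2/9) = 1/15; P(data | r = 8) = (2/10)(1/9) = 1/45.
The prior-weighted likelihoods are 1/7 · 4/5 = 4/35, 3/7 · 2/9 = 2/21, 1/7 · 1/15 = 1/105, 2/7 · 1/45 = 2/315; these sum to 71/315.
Therefore the posterior P(r = 1 | data) = (4/35) / (71/315) = 36/71.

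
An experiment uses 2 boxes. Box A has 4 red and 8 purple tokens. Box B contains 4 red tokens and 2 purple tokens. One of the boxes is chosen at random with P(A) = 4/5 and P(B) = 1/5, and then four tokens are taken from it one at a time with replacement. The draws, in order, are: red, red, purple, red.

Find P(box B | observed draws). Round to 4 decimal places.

0.5000

Compute the likelihood of the observed sequence for each case: P(data | box A) = (4/12)(4/12)(8/12)(4/12) = 2/81; P(data | box B) = (4/6)(4/6)(2/6)(4/6) = 8/81.
Multiplying each by its prior: 4/5 · 2/81 = 8/405, 1/5 · 8/81 = 8/405; summing to 16/405.
By Bayes' rule, P(box B | data) = (8/405) / (16/405) = 1/2.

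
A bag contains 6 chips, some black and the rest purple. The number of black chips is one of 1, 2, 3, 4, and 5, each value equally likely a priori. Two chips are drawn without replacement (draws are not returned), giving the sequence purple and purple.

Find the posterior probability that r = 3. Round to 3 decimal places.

The likelihood of the observed sequence under each hypothesis: P(data | r = 1) = (5/6)(4/5) = 2/3; P(data | r = 2) = (4/6)(3/5) = 2/5; P(data | r = 3) = (3/6)(2/5) = 1/5; P(data | r = 4) = (2/6)(1/5) = 1/15; P(data | r = 5) = (1/6)(0/5) = 0.
The prior-weighted likelihoods are 1/5 · 2/3 = 2/15, 1/5 · 2/5 = 2/25, 1/5 · 1/5 = 1/25, 1/5 · 1/15 = 1/75, 1/5 · 0 = 0; with total 4/15.
Therefore the posterior P(r = 3 | data) = (1/25) / (4/15) = 3/20.

0.150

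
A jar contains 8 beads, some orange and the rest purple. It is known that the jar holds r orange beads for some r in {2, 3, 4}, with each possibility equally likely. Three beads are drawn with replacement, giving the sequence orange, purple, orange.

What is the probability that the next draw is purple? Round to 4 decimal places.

0.5874

The likelihood of the observed sequence under each hypothesis: P(data | r = 2) = (2/8)(6/8)(2/8) = 0.046875; P(data | r = 3) = (3/8)(5/8)(3/8) = 0.087891; P(data | r = 4) = (4/8)(4/8)(4/8) = 0.125.
Weighting by the prior gives 1/3 · 0.046875 = 0.015625, 1/3 · 0.087891 = 0.029297, 1/3 · 0.125 = 0.041667; with total 0.086589.
Dividing through by the total gives posterior P(r = 2 | data) = 0.18045, P(r = 3 | data) = 0.33835, P(r = 4 | data) = 0.4812.
So P(purple next | data) = Σ P(purple next | H) P(H | data) = (3/4)(0.18045) + (5/8)(0.33835) + (1/2)(0.4812) = 0.58741.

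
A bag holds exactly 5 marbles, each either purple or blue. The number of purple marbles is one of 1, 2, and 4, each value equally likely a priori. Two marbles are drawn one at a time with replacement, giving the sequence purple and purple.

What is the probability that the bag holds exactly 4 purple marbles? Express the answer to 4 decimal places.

For each hypothesis, P(data | H) works out to: P(data | r = 1) = (1/5)(1/5) = 1/25; P(data | r = 2) = (2/5)(2/5) = 4/25; P(data | r = 4) = (4/5)(4/5) = 16/25.
Weighting by the prior gives 1/3 · 1/25 = 1/75, 1/3 · 4/25 = 4/75, 1/3 · 16/25 = 16/75; with total 7/25.
Hence P(r = 4 | data) = (16/75) / (7/25) = 16/21.

0.7619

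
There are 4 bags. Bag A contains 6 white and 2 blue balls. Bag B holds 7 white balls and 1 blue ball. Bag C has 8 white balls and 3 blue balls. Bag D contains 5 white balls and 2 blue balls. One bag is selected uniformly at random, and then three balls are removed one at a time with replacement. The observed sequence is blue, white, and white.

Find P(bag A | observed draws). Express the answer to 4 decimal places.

0.2672

Compute the likelihood of the observed sequence for each case: P(data | bag A) = (2/8)(6/8)(6/8) = 0.14062; P(data | bag B) = (1/8)(7/8)(7/8) = 0.095703; P(data | bag C) = (3/11)(8/11)(8/11) = 0.14425; P(data | bag D) = (2/7)(5/7)(5/7) = 0.14577.
Multiplying each by its prior: 1/4 · 0.14062 = 0.035156, 1/4 · 0.095703 = 0.023926, 1/4 · 0.14425 = 0.036063, 1/4 · 0.14577 = 0.036443; with total 0.13159.
Hence P(bag A | data) = (0.035156) / (0.13159) = 0.26717.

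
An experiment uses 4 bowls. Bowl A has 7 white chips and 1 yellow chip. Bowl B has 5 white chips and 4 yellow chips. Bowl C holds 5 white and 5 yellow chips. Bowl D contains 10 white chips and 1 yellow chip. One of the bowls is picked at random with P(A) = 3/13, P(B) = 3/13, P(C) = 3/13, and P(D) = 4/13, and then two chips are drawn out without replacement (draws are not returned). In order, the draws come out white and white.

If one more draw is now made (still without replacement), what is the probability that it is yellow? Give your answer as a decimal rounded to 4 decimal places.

0.2323

Under each hypothesis, the probability of the observed sequence is: P(data | bowl A) = (7/8)(6/7) = 3/4; P(data | bowl B) = (5/9)(4/8) = 5/18; P(data | bowl C) = (5/10)(4/9) = 2/9; P(data | bowl D) = (10/11)(9/10) = 9/11.
The prior-weighted likelihoods are 3/13 · 3/4 = 9/52, 3/13 · 5/18 = 5/78, 3/13 · 2/9 = 2/39, 4/13 · 9/11 = 36/143; summing to 309/572.
Normalising, the posterior is P(bowl A | data) = 0.32039, P(bowl B | data) = 0.11866, P(bowl C | data) = 0.09493, P(bowl D | data) = 0.46602.
So P(yellow next | data) = Σ P(yellow next | H) P(H | data) = (1/6)(0.32039) + (4/7)(0.11866) + (5/8)(0.09493) + (1/9)(0.46602) = 0.23232.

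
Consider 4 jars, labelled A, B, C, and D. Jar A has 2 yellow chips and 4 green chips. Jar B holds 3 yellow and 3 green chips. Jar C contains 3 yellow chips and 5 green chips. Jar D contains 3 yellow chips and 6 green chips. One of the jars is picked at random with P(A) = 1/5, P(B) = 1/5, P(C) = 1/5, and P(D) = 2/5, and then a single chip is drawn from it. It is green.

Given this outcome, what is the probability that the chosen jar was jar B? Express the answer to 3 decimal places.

For each hypothesis, P(data | H) works out to: P(data | jar A) = (4/6) = 2/3; P(data | jar B) = (3/6) = 1/2; P(data | jar C) = (5/8) = 5/8; P(data | jar D) = (6/9) = 2/3.
Weighting by the prior gives 1/5 · 2/3 = 2/15, 1/5 · 1/2 = 1/10, 1/5 · 5/8 = 1/8, 2/5 · 2/3 = 4/15; summing to 5/8.
By Bayes' rule, P(jar B | data) = (1/10) / (5/8) = 4/25.

0.160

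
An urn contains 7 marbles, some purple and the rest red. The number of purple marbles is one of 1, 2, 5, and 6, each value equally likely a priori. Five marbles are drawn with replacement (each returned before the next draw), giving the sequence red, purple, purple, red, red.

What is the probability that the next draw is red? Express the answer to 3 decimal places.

For each hypothesis, P(data | H) works out to: P(data | r = 1) = (6/7)(1/7)(1/7)(6/7)(6/7) = 0.012852; P(data | r = 2) = (5/7)(2/7)(2/7)(5/7)(5/7) = 0.02975; P(data | r = 5) = (2/7)(5/7)(5/7)(2/7)(2/7) = 0.0119; P(data | r = 6) = (1/7)(6/7)(6/7)(1/7)(1/7) = 0.002142.
Weighting by the prior gives 1/4 · 0.012852 = 0.0032129, 1/4 · 0.02975 = 0.0074374, 1/4 · 0.0119 = 0.002975, 1/4 · 0.002142 = 0.00053549; summing to 0.014161.
Normalising, the posterior is P(r = 1 | data) = 0.22689, P(r = 2 | data) = 0.52521, P(r = 5 | data) = 0.21008, P(r = 6 | data) = 0.037815.
The predictive probability is P(red next | data) = (6/7)(0.22689) + (5/7)(0.52521) + (2/7)(0.21008) + (1/7)(0.037815) = 0.63505.

0.635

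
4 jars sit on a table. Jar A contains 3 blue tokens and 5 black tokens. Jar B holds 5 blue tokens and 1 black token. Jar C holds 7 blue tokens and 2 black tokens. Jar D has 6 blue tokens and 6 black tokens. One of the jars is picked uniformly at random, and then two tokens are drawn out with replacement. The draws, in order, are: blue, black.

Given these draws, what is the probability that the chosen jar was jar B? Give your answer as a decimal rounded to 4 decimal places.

0.1745

Compute the likelihood of the observed sequence for each case: P(data | jar A) = (3/8)(5/8) = 0.23438; P(data | jar B) = (5/6)(1/6) = 0.13889; P(data | jar C) = (7/9)(2/9) = 0.17284; P(data | jar D) = (6/12)(6/12) = 0.25.
Weighting by the prior gives 1/4 · 0.23438 = 0.058594, 1/4 · 0.13889 = 0.034722, 1/4 · 0.17284 = 0.04321, 1/4 · 0.25 = 0.0625; these sum to 0.19903.
So P(jar B | data) = (0.034722) / (0.19903) = 0.17446.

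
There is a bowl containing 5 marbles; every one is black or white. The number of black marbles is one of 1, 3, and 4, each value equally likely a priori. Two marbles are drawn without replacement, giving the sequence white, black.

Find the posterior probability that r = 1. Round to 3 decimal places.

0.286

Under each hypothesis, the probability of the observed sequence is: P(data | r = 1) = (4/5)(1/4) = 1/5; P(data | r = 3) = (2/5)(3/4) = 3/10; P(data | r = 4) = (1/5)(4/4) = 1/5.
Weighting by the prior gives 1/3 · 1/5 = 1/15, 1/3 · 3/10 = 1/10, 1/3 · 1/5 = 1/15; with total 7/30.
Hence P(r = 1 | data) = (1/15) / (7/30) = 2/7.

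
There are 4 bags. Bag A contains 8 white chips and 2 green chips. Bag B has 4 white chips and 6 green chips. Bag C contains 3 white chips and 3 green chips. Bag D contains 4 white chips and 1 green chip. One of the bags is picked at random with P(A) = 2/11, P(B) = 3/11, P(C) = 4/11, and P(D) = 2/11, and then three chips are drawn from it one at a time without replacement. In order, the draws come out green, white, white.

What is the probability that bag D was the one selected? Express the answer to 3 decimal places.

0.248

Compute the likelihood of the observed sequence for each case: P(data | bag A) = (2/10)(8/9)(7/8) = 7/45; P(data | bag B) = (6/10)(4/9)(3/8) = 1/10; P(data | bag C) = (3/6)(3/5)(2/4) = 3/20; P(data | bag D) = (1/5)(4/4)(3/3) = 1/5.
Weighting by the prior gives 2/11 · 7/45 = 14/495, 3/11 · 1/10 = 3/110, 4/11 · 3/20 = 3/55, 2/11 · 1/5 = 2/55; these sum to 29/198.
So P(bag D | data) = (2/55) / (29/198) = 36/145.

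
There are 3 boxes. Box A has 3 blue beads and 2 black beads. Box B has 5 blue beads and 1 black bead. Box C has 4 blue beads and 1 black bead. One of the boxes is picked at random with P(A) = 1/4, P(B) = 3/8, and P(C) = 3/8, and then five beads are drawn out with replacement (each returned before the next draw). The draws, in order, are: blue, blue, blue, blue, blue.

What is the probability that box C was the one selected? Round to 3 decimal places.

0.419

For each hypothesis, P(data | H) works out to: P(data | box A) = (3/5)(3/5)(3/5)(3/5)(3/5) = 0.07776; P(data | box B) = (5/6)(5/6)(5/6)(5/6)(5/6) = 0.40188; P(data | box C) = (4/5)(4/5)(4/5)(4/5)(4/5) = 0.32768.
Weighting by the prior gives 1/4 · 0.07776 = 0.01944, 3/8 · 0.40188 = 0.1507, 3/8 · 0.32768 = 0.12288; with total 0.29302.
Therefore the posterior P(box C | data) = (0.12288) / (0.29302) = 0.41935.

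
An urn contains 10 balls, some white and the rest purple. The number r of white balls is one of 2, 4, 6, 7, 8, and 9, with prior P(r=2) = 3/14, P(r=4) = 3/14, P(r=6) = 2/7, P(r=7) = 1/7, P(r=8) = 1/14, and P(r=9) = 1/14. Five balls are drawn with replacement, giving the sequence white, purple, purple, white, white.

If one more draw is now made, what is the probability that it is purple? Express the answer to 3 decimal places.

0.424

Compute the likelihood of the observed sequence for each case: P(data | r = 2) = (2/10)(8/10)(8/10)(2/10)(2/10) = 0.00512; P(data | r = 4) = (4/10)(6/10)(6/10)(4/10)(4/10) = 0.02304; P(data | r = 6) = (6/10)(4/10)(4/10)(6/10)(6/10) = 0.03456; P(data | r = 7) = (7/10)(3/10)(3/10)(7/10)(7/10) = 0.03087; P(data | r = 8) = (8/10)(2/10)(2/10)(8/10)(8/10) = 0.02048; P(data | r = 9) = (9/10)(1/10)(1/10)(9/10)(9/10) = 0.00729.
Weighting by the prior gives 3/14 · 0.00512 = 0.0010971, 3/14 · 0.02304 = 0.0049371, 2/7 · 0.03456 = 0.0098743, 1/7 · 0.03087 = 0.00441, 1/14 · 0.02048 = 0.0014629, 1/14 · 0.00729 = 0.00052071; with total 0.022302.
Dividing through by the total gives posterior P(r = 2 | data) = 0.049195, P(r = 4 | data) = 0.22138, P(r = 6 | data) = 0.44275, P(r = 7 | data) = 0.19774, P(r = 8 | data) = 0.065593, P(r = 9 | data) = 0.023348.
The predictive probability is P(purple next | data) = (4/5)(0.049195) + (3/5)(0.22138) + (2/5)(0.44275) + (3/10)(0.19774) + (1/5)(0.065593) + (1/10)(0.023348) = 0.42406.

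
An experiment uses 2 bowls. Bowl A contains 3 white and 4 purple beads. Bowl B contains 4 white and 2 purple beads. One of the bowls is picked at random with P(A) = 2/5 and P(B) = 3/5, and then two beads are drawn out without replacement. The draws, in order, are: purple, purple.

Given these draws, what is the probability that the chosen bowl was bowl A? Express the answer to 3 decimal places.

0.741

Under each hypothesis, the probability of the observed sequence is: P(data | bowl A) = (4/7)(3/6) = 2/7; P(data | bowl B) = (2/6)(1/5) = 1/15.
Weighting by the prior gives 2/5 · 2/7 = 4/35, 3/5 · 1/15 = 1/25; with total 27/175.
Hence P(bowl A | data) = (4/35) / (27/175) = 20/27.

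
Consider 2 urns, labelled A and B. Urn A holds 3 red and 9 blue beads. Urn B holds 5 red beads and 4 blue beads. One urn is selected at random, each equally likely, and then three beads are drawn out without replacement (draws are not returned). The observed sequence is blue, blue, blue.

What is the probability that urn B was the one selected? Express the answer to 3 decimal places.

0.111

The likelihood of the observed sequence under each hypothesis: P(data | urn A) = (9/12)(8/11)(7/10) = 0.38182; P(data | urn B) = (4/9)(3/8)(2/7) = 0.047619.
Multiplying each by its prior: 1/2 · 0.38182 = 0.19091, 1/2 · 0.047619 = 0.02381; summing to 0.21472.
Therefore the posterior P(urn B | data) = (0.02381) / (0.21472) = 0.11089.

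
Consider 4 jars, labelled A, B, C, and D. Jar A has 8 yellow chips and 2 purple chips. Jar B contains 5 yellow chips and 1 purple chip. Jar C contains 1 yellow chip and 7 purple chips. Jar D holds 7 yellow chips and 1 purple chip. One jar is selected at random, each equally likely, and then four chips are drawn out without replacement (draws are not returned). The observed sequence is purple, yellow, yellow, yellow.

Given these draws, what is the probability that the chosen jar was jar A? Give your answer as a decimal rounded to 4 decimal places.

0.3137

For each hypothesis, P(data | H) works out to: P(data | jar A) = (2/10)(8/9)(7/8)(6/7) = 2/15; P(data | jar B) = (1/6)(5/5)(4/4)(3/3) = 1/6; P(data | jar C) = (7/8)(1/7)(0/6) = 0; P(data | jar D) = (1/8)(7/7)(6/6)(5/5) = 1/8.
Weighting by the prior gives 1/4 · 2/15 = 1/30, 1/4 · 1/6 = 1/24, 1/4 · 0 = 0, 1/4 · 1/8 = 1/32; these sum to 17/160.
By Bayes' rule, P(jar A | data) = (1/30) / (17/160) = 16/51.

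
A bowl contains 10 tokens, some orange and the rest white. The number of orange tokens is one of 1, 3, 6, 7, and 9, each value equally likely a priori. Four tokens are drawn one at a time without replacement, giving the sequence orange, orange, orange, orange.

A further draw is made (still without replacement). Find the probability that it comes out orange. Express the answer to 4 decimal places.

0.7244

Under each hypothesis, the probability of the observed sequence is: P(data | r = 1) = (1/10)(0/9) = 0; P(data | r = 3) = (3/10)(2/9)(1/8)(0/7) = 0; P(data | r = 6) = (6/10)(5/9)(4/8)(3/7) = 1/14; P(data | r = 7) = (7/10)(6/9)(5/8)(4/7) = 1/6; P(data | r = 9) = (9/10)(8/9)(7/8)(6/7) = 3/5.
Multiplying each by its prior: 1/5 · 0 = 0, 1/5 · 0 = 0, 1/5 · 1/14 = 1/70, 1/5 · 1/6 = 1/30, 1/5 · 3/5 = 3/25; these sum to 88/525.
Dividing through by the total gives posterior P(r = 1 | data) = 0, P(r = 3 | data) = 0, P(r = 6 | data) = 15/176, P(r = 7 | data) = 35/176, P(r = 9 | data) = 63/88.
The predictive probability is P(orange next | data) = (1/3)(15/176) + (1/2)(35/176) + (5/6)(63/88) = 255/352.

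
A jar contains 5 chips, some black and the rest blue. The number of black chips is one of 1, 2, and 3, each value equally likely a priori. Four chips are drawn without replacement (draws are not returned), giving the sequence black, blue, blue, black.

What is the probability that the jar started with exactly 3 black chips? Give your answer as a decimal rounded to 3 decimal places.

Under each hypothesis, the probability of the observed sequence is: P(data | r = 1) = (1/5)(4/4)(3/3)(0/2) = 0; P(data | r = 2) = (2/5)(3/4)(2/3)(1/2) = 1/10; P(data | r = 3) = (3/5)(2/4)(1/3)(2/2) = 1/10.
Multiplying each by its prior: 1/3 · 0 = 0, 1/3 · 1/10 = 1/30, 1/3 · 1/10 = 1/30; these sum to 1/15.
Hence P(r = 3 | data) = (1/30) / (1/15) = 1/2.

0.500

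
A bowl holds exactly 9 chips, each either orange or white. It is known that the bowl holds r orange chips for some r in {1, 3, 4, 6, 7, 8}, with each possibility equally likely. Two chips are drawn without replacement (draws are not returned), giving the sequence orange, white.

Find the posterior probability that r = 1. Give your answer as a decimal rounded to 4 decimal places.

0.0930

Under each hypothesis, the probability of the observed sequence is: P(data | r = 1) = (1/9)(8/8) = 1/9; P(data | r = 3) = (3/9)(6/8) = 1/4; P(data | r = 4) = (4/9)(5/8) = 5/18; P(data | r = 6) = (6/9)(3/8) = 1/4; P(data | r = 7) = (7/9)(2/8) = 7/36; P(data | r = 8) = (8/9)(1/8) = 1/9.
The prior-weighted likelihoods are 1/6 · 1/9 = 1/54, 1/6 · 1/4 = 1/24, 1/6 · 5/18 = 5/108, 1/6 · 1/4 = 1/24, 1/6 · 7/36 = 7/216, 1/6 · 1/9 = 1/54; with total 43/216.
So P(r = 1 | data) = (1/54) / (43/216) = 4/43.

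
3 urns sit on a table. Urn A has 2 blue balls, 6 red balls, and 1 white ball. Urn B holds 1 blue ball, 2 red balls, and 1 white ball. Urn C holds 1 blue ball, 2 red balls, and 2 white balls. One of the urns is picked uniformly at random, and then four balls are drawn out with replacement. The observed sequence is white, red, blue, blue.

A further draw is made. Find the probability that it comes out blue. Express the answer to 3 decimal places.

0.226

For each hypothesis, P(data | H) works out to: P(data | urn A) = (1/9)(6/9)(2/9)(2/9) = 0.003658; P(data | urn B) = (1/4)(2/4)(1/4)(1/4) = 0.0078125; P(data | urn C) = (2/5)(2/5)(1/5)(1/5) = 0.0064.
The prior-weighted likelihoods are 1/3 · 0.003658 = 0.0012193, 1/3 · 0.0078125 = 0.0026042, 1/3 · 0.0064 = 0.0021333; summing to 0.0059568.
Normalising, the posterior is P(urn A | data) = 0.20469, P(urn B | data) = 0.43717, P(urn C | data) = 0.35813.
Averaging over the posterior, P(blue next | data) = (2/9)(0.20469) + (1/4)(0.43717) + (1/5)(0.35813) = 0.22641.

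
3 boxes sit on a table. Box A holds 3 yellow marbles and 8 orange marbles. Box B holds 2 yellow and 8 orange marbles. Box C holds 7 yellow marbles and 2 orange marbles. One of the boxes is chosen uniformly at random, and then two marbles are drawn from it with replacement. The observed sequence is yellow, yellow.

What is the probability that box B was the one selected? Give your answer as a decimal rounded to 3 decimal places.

0.056

Compute the likelihood of the observed sequence for each case: P(data | box A) = (3/11)(3/11) = 0.07438; P(data | box B) = (2/10)(2/10) = 0.04; P(data | box C) = (7/9)(7/9) = 0.60494.
Multiplying each by its prior: 1/3 · 0.07438 = 0.024793, 1/3 · 0.04 = 0.013333, 1/3 · 0.60494 = 0.20165; with total 0.23977.
By Bayes' rule, P(box B | data) = (0.013333) / (0.23977) = 0.055608.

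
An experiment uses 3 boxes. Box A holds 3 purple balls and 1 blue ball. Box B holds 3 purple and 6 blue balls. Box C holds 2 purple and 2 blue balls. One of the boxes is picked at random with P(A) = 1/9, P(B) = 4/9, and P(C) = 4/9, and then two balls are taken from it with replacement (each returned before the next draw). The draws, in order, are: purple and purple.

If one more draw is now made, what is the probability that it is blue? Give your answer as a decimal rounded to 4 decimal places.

For each hypothesis, P(data | H) works out to: P(data | box A) = (3/4)(3/4) = 0.5625; P(data | box B) = (3/9)(3/9) = 0.11111; P(data | box C) = (2/4)(2/4) = 0.25.
Weighting by the prior gives 1/9 · 0.5625 = 0.0625, 4/9 · 0.11111 = 0.049383, 4/9 · 0.25 = 0.11111; these sum to 0.22299.
Dividing through by the total gives posterior P(box A | data) = 0.28028, P(box B | data) = 0.22145, P(box C | data) = 0.49827.
So P(blue next | data) = Σ P(blue next | H) P(H | data) = (1/4)(0.28028) + (2/3)(0.22145) + (1/2)(0.49827) = 0.46684.

0.4668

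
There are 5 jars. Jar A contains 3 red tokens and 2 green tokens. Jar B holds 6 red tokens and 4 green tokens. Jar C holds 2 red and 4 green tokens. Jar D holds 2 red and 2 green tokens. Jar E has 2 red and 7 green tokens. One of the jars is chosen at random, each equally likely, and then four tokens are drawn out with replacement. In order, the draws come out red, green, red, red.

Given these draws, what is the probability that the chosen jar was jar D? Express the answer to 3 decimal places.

Under each hypothesis, the probability of the observed sequence is: P(data | jar A) = (3/5)(2/5)(3/5)(3/5) = 0.0864; P(data | jar B) = (6/10)(4/10)(6/10)(6/10) = 0.0864; P(data | jar C) = (2/6)(4/6)(2/6)(2/6) = 0.024691; P(data | jar D) = (2/4)(2/4)(2/4)(2/4) = 0.0625; P(data | jar E) = (2/9)(7/9)(2/9)(2/9) = 0.0085353.
Weighting by the prior gives 1/5 · 0.0864 = 0.01728, 1/5 · 0.0864 = 0.01728, 1/5 · 0.024691 = 0.0049383, 1/5 · 0.0625 = 0.0125, 1/5 · 0.0085353 = 0.0017071; summing to 0.053705.
By Bayes' rule, P(jar D | data) = (0.0125) / (0.053705) = 0.23275.

0.233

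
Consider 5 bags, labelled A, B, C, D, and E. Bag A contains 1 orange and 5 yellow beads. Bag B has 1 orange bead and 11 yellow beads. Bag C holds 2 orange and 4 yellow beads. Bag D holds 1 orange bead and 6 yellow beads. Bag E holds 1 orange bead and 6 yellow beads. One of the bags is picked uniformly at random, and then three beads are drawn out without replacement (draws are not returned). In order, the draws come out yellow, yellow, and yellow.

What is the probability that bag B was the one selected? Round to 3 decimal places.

0.289

For each hypothesis, P(data | H) works out to: P(data | bag A) = (5/6)(4/5)(3/4) = 1/2; P(data | bag B) = (11/12)(10/11)(9/10) = 3/4; P(data | bag C) = (4/6)(3/5)(2/4) = 1/5; P(data | bag D) = (6/7)(5/6)(4/5) = 4/7; P(data | bag E) = (6/7)(5/6)(4/5) = 4/7.
Multiplying each by its prior: 1/5 · 1/2 = 1/10, 1/5 · 3/4 = 3/20, 1/5 · 1/5 = 1/25, 1/5 · 4/7 = 4/35, 1/5 · 4/7 = 4/35; summing to 363/700.
Hence P(bag B | data) = (3/20) / (363/700) = 35/121.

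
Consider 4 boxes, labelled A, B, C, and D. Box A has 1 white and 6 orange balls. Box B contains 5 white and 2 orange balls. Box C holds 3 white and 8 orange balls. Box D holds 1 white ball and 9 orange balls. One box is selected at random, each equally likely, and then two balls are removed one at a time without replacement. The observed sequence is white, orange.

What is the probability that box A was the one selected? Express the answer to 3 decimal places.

0.204

The likelihood of the observed sequence under each hypothesis: P(data | box A) = (1/7)(6/6) = 0.14286; P(data | box B) = (5/7)(2/6) = 0.2381; P(data | box C) = (3/11)(8/10) = 0.21818; P(data | box D) = (1/10)(9/9) = 0.1.
Multiplying each by its prior: 1/4 · 0.14286 = 0.035714, 1/4 · 0.2381 = 0.059524, 1/4 · 0.21818 = 0.054545, 1/4 · 0.1 = 0.025; these sum to 0.17478.
Therefore the posterior P(box A | data) = (0.035714) / (0.17478) = 0.20433.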